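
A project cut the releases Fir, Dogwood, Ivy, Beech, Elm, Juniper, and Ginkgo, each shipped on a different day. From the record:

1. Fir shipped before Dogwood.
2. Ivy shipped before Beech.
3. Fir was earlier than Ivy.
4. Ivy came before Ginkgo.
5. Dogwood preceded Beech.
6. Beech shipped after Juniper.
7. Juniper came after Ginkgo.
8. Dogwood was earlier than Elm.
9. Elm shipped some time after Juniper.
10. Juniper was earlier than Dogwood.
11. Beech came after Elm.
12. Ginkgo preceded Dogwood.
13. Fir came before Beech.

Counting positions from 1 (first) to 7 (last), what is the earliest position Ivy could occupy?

2

Fir must come before Ivy — 1 forced predecessor.
Nothing else is forced ahead of Ivy, so its earliest slot is position 1 + 1 = 2.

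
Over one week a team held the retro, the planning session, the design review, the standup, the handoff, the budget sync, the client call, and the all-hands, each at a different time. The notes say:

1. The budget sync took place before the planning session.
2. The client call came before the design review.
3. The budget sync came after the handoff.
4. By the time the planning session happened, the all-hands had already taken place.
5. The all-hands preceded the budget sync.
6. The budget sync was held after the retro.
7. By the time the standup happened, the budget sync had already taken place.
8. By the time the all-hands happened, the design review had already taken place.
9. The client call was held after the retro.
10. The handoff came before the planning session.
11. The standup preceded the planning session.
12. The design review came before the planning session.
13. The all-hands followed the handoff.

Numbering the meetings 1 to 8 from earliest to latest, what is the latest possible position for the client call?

3

The client call must come before the all-hands, the budget sync, the design review, the planning session, and the standup — 5 meetings forced after it.
Everything else can be placed before the client call in some valid order, so the client call can sit as late as position 8 − 5 = 3.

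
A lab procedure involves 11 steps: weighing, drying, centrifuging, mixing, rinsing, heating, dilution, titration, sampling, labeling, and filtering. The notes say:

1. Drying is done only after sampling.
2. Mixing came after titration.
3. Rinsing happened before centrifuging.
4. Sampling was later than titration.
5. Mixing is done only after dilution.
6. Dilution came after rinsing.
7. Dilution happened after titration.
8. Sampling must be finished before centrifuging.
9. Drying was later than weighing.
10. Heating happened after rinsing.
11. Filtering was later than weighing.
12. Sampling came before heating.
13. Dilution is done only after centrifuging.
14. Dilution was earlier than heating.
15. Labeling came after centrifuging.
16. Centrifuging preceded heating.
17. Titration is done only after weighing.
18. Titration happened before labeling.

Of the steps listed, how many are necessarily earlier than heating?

Directly stated before heating: centrifuging, dilution, rinsing, and sampling.
Titration reaches heating via titration → sampling → heating.
Weighing reaches heating via weighing → titration → sampling → heating.
No chain forces mixing (or any of the others) ahead of heating.
That's centrifuging, dilution, rinsing, sampling, titration, and weighing — 6 in all.

6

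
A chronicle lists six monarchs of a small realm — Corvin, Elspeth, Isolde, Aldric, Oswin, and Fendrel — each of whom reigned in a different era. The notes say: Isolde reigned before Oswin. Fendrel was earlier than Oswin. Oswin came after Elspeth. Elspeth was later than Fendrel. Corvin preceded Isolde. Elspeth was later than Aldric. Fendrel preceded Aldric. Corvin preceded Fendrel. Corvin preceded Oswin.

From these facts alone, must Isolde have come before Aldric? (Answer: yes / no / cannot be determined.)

cannot be determined

No chain of stated constraints runs from Isolde to Aldric, and none runs from Aldric to Isolde either.
So the relative order of Isolde and Aldric is not fixed by the given facts.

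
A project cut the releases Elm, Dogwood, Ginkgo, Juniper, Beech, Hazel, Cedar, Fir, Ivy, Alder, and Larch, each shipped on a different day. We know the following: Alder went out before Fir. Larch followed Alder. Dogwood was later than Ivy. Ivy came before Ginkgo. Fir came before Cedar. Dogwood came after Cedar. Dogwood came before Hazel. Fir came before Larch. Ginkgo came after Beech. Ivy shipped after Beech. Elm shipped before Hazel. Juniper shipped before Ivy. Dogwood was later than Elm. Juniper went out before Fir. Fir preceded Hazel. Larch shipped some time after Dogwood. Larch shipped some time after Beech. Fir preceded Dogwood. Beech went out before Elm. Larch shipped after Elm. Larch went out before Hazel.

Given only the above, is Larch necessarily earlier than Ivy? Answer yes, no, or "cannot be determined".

no

Tracing the constraints gives Ivy → Dogwood → Larch, so Ivy must come before Larch.
That means Larch cannot be before Ivy.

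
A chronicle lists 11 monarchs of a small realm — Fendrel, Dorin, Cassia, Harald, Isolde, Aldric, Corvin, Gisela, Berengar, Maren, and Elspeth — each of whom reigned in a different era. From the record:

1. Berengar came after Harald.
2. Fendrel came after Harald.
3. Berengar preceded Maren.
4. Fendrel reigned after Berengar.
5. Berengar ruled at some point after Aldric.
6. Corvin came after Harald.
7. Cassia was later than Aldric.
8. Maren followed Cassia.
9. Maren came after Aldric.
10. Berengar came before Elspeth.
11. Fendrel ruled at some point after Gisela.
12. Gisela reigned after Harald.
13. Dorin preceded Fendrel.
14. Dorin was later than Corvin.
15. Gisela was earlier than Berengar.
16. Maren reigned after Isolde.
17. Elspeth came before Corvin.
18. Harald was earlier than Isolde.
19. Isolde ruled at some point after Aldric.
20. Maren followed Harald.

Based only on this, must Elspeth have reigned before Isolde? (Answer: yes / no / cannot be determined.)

cannot be determined

No chain of stated constraints runs from Elspeth to Isolde, and none runs from Isolde to Elspeth either.
So the relative order of Elspeth and Isolde is not fixed by the given facts.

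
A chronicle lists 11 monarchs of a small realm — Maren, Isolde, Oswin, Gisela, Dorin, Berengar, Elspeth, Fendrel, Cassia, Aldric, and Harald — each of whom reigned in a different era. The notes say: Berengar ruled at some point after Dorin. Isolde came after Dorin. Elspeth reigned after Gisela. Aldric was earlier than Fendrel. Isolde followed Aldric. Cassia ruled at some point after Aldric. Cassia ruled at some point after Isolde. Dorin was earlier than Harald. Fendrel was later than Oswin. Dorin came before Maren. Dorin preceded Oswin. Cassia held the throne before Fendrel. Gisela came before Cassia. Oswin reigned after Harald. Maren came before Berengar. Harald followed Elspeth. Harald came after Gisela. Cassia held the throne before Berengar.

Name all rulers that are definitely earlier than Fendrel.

Directly stated before Fendrel: Aldric, Cassia, and Oswin.
Dorin reaches Fendrel via Dorin → Oswin → Fendrel.
Elspeth reaches Fendrel via Elspeth → Harald → Oswin → Fendrel.
Gisela reaches Fendrel via Gisela → Cassia → Fendrel.
Likewise Harald and Isolde each reach Fendrel by chaining the stated constraints.

Aldric, Cassia, Dorin, Elspeth, Gisela, Harald, Isolde, Oswin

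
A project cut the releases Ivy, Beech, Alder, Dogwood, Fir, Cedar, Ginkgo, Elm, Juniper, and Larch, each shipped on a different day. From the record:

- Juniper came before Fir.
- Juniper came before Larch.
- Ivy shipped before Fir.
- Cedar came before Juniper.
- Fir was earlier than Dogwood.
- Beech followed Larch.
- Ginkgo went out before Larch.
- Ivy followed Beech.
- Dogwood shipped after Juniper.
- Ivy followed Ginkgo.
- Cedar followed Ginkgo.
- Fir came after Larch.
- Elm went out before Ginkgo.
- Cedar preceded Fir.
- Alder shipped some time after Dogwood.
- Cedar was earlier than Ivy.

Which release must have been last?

Alder

Every other release has a chain of constraints placing it before Alder, so Alder is last.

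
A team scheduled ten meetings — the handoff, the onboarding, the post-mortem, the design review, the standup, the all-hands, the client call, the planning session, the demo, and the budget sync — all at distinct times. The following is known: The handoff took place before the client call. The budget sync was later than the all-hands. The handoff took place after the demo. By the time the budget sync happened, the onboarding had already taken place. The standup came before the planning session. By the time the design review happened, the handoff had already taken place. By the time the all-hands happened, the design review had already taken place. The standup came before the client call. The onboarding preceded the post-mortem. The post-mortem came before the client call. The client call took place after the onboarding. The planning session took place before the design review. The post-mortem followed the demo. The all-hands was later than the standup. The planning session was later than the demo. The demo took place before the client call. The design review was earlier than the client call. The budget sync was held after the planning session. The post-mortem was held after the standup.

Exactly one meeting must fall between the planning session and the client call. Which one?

Tracing the constraints gives the planning session → the design review → the client call, so the design review sits after the planning session and before the client call.
No other meeting is forced both after the planning session and before the client call.

the design review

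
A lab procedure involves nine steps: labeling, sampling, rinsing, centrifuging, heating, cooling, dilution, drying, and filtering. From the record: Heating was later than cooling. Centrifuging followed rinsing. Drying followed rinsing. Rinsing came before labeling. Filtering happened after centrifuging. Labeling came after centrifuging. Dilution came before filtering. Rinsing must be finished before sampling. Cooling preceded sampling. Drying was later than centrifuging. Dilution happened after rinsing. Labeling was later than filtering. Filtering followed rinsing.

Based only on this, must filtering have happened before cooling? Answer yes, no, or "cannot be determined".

cannot be determined

No chain of stated constraints runs from filtering to cooling, and none runs from cooling to filtering either.
So the relative order of filtering and cooling is not fixed by the given facts.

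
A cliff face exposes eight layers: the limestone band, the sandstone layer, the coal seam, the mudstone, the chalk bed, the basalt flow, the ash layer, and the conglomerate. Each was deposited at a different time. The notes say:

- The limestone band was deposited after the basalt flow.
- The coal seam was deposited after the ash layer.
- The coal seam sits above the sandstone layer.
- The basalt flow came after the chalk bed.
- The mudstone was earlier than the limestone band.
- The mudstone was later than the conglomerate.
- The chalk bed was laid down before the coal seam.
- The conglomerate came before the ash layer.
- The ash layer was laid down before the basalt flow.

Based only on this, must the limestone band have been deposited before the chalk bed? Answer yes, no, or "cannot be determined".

no

Tracing the constraints gives the chalk bed → the basalt flow → the limestone band, so the chalk bed must come before the limestone band.
That means the limestone band cannot be before the chalk bed.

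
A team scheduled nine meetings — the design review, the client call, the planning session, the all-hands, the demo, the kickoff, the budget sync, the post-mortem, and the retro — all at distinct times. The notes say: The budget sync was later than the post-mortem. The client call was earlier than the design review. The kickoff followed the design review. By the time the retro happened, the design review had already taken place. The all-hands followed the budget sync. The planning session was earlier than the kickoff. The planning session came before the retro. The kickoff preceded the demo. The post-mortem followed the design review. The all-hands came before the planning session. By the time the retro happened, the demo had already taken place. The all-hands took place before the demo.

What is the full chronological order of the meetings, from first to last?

the client call, the design review, the post-mortem, the budget sync, the all-hands, the planning session, the kickoff, the demo, the retro

The constraints fix every adjacent pair, so only one ordering works:
the client call → the design review → the post-mortem → the budget sync → the all-hands → the planning session → the kickoff → the demo → the retro.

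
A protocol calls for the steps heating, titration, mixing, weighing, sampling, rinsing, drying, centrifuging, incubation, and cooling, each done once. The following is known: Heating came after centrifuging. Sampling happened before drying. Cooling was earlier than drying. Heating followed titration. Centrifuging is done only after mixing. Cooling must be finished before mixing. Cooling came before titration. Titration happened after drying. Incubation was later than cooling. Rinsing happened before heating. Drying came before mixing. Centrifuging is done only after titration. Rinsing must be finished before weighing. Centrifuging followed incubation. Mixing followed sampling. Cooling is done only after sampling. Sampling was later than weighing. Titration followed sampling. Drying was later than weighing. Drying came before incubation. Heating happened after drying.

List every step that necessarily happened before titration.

Directly stated before titration: cooling, drying, and sampling.
Rinsing reaches titration via rinsing → weighing → drying → titration.
Weighing reaches titration via weighing → drying → titration.

cooling, drying, rinsing, sampling, weighing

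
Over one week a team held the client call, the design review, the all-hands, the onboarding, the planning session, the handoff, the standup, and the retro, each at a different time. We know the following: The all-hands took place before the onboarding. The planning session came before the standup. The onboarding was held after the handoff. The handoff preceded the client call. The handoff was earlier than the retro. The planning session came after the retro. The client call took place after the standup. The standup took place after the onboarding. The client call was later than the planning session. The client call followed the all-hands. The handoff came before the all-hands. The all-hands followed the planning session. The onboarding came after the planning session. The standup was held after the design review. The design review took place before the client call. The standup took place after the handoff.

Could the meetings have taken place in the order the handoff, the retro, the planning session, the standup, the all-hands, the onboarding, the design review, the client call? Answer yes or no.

The constraints require the design review before the standup, but in the proposed sequence the standup appears ahead of the design review. That one violation is enough.

no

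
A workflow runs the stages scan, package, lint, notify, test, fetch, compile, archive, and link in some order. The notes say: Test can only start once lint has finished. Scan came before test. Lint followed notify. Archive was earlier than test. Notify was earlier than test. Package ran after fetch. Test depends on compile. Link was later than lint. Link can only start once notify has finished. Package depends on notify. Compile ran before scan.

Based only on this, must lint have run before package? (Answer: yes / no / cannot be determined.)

No chain of stated constraints runs from lint to package, and none runs from package to lint either.
So the relative order of lint and package is not fixed by the given facts.

cannot be determined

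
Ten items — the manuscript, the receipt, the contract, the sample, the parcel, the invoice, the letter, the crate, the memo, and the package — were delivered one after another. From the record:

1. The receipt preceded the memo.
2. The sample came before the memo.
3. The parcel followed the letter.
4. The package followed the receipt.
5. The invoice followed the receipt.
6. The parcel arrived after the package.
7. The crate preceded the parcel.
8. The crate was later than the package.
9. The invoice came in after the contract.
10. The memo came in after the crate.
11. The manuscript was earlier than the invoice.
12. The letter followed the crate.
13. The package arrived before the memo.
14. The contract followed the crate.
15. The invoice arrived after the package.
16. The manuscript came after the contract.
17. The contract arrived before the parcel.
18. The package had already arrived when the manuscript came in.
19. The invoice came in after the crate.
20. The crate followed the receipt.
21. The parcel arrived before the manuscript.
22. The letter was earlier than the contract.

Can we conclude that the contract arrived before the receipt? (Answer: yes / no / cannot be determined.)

no

Tracing the constraints gives the receipt → the crate → the contract, so the receipt must come before the contract.
That means the contract cannot be before the receipt.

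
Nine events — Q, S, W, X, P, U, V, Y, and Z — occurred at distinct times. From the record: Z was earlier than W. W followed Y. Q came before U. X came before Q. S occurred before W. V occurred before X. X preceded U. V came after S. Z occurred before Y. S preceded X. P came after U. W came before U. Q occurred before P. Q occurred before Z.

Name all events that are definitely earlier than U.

Q, S, V, W, X, Y, Z

Directly stated before U: Q, W, and X.
S reaches U via S → X → U.
V reaches U via V → X → U.
Y reaches U via Y → W → U.
Likewise Z reaches U by chaining the stated constraints.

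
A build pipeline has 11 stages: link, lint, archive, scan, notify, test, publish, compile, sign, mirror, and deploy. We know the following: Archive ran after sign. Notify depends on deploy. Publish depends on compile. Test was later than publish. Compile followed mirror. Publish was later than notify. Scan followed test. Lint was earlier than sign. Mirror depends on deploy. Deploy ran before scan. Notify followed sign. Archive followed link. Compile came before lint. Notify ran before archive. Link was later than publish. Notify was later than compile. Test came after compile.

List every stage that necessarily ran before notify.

compile, deploy, lint, mirror, sign

Directly stated before notify: compile, deploy, and sign.
Lint reaches notify via lint → sign → notify.
Mirror reaches notify via mirror → compile → notify.
No chain forces archive (or any of the others) ahead of notify.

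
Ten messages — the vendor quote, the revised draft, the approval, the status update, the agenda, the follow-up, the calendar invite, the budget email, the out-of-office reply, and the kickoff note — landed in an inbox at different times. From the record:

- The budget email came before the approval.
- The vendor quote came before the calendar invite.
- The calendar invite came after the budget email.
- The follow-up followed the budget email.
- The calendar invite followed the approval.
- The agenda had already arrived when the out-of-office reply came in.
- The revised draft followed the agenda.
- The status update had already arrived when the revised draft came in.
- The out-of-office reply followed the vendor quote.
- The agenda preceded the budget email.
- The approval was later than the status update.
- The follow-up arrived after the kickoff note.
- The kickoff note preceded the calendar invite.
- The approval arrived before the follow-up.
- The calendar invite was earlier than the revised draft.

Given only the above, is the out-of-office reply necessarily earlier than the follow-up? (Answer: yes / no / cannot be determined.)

No chain of stated constraints runs from the out-of-office reply to the follow-up, and none runs from the follow-up to the out-of-office reply either.
So the relative order of the out-of-office reply and the follow-up is not fixed by the given facts.

cannot be determined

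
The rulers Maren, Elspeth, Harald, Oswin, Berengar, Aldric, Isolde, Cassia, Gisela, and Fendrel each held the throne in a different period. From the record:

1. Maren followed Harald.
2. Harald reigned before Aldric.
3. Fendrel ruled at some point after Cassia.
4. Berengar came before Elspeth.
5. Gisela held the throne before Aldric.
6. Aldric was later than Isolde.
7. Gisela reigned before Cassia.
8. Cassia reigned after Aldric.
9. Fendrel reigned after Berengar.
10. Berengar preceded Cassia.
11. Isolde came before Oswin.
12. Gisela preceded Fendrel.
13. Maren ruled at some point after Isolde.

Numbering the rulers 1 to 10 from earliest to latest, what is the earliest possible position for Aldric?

4

Gisela, Harald, and Isolde must all come before Aldric — 3 forced predecessors.
Nothing else is forced ahead of Aldric, so their earliest slot is position 3 + 1 = 4.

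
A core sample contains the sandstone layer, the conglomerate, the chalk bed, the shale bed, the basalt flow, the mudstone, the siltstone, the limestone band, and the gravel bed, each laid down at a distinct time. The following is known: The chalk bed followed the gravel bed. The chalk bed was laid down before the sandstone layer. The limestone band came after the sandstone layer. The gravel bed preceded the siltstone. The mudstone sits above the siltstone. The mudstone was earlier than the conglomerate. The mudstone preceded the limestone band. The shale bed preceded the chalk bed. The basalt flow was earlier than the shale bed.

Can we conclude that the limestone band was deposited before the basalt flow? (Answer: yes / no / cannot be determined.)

Tracing the constraints gives the basalt flow → the shale bed → the chalk bed → the sandstone layer → the limestone band, so the basalt flow must come before the limestone band.
That means the limestone band cannot be before the basalt flow.

no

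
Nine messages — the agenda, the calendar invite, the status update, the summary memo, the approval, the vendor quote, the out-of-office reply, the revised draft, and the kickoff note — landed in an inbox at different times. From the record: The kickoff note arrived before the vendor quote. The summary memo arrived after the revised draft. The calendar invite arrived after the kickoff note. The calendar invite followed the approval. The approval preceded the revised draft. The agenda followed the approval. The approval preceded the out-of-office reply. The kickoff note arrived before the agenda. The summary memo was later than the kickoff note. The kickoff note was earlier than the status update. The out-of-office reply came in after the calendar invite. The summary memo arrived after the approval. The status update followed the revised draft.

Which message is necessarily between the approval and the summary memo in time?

Tracing the constraints gives the approval → the revised draft → the summary memo, so the revised draft sits after the approval and before the summary memo.
No other message is forced both after the approval and before the summary memo.

the revised draft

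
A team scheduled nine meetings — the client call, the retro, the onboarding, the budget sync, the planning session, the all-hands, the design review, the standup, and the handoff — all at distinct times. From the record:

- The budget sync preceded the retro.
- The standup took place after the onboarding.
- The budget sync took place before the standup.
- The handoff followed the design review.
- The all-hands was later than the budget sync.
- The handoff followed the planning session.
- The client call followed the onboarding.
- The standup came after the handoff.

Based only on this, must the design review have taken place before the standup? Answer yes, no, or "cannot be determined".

Chain the constraints: the design review → the handoff → the standup. Each link is directly stated, so the design review comes before the standup.

yes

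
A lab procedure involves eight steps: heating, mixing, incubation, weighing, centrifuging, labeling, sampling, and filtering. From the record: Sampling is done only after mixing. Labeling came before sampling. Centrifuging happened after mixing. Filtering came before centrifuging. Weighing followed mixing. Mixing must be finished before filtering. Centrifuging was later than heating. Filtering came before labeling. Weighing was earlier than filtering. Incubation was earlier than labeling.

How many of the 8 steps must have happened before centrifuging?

Directly stated before centrifuging: filtering, heating, and mixing.
Weighing reaches centrifuging via weighing → filtering → centrifuging.
That's filtering, heating, mixing, and weighing — 4 in all.

4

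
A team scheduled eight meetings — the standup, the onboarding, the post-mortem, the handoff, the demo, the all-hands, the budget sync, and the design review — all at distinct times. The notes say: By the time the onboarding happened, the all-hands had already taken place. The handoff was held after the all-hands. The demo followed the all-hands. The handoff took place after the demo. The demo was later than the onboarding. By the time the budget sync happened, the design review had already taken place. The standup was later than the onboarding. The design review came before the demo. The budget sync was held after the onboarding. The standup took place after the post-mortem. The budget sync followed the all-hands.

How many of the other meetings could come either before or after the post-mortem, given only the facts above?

Forced after the post-mortem: the standup.
That leaves the all-hands, the budget sync, the demo, the design review, the handoff, and the onboarding with no forced order relative to the post-mortem — 6.

6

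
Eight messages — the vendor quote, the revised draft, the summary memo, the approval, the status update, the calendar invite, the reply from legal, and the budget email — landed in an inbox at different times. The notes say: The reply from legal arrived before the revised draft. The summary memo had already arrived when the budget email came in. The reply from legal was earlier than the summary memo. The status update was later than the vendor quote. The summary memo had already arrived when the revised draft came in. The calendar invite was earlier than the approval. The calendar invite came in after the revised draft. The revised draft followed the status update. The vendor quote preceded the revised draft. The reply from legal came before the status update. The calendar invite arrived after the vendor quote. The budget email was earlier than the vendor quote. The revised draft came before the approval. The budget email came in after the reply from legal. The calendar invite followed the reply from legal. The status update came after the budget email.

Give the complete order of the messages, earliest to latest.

the reply from legal, the summary memo, the budget email, the vendor quote, the status update, the revised draft, the calendar invite, the approval

The constraints fix every adjacent pair, so only one ordering works:
the reply from legal → the summary memo → the budget email → the vendor quote → the status update → the revised draft → the calendar invite → the approval.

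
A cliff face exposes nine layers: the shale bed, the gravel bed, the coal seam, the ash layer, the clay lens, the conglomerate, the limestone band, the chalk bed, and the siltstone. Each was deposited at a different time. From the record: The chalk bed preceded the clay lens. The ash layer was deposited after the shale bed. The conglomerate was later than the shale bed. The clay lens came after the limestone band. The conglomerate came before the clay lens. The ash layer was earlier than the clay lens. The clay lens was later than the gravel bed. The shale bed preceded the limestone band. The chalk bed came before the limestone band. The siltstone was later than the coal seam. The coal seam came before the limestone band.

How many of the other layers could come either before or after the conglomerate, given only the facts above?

6

Forced before the conglomerate: the shale bed; forced after the conglomerate: the clay lens.
That leaves the ash layer, the chalk bed, the coal seam, the gravel bed, the limestone band, and the siltstone with no forced order relative to the conglomerate — 6.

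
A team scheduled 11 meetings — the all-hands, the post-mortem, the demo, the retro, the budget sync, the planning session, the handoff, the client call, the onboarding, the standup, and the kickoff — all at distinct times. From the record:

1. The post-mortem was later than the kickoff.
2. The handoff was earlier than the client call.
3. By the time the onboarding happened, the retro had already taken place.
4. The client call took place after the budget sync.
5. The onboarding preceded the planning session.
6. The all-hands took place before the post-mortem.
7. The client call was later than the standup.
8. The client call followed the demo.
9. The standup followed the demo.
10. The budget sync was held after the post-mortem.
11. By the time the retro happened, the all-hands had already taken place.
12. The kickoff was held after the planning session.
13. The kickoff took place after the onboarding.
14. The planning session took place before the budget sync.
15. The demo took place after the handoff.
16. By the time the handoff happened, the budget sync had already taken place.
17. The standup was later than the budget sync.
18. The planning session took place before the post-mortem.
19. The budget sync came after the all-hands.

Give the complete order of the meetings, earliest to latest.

the all-hands, the retro, the onboarding, the planning session, the kickoff, the post-mortem, the budget sync, the handoff, the demo, the standup, the client call

The constraints fix every adjacent pair, so only one ordering works:
the all-hands → the retro → the onboarding → the planning session → the kickoff → the post-mortem → the budget sync → the handoff → the demo → the standup → the client call.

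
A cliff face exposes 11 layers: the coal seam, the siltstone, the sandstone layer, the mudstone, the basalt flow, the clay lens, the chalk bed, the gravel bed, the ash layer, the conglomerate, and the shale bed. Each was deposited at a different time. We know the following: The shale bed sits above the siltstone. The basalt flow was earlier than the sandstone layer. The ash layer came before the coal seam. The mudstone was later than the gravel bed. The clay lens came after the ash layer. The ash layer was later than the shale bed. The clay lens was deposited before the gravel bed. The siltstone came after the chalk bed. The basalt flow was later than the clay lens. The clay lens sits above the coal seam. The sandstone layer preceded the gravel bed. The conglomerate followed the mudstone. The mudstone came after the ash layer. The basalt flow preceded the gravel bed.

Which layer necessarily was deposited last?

Every other layer has a chain of constraints placing it before the conglomerate, so the conglomerate is last.

the conglomerate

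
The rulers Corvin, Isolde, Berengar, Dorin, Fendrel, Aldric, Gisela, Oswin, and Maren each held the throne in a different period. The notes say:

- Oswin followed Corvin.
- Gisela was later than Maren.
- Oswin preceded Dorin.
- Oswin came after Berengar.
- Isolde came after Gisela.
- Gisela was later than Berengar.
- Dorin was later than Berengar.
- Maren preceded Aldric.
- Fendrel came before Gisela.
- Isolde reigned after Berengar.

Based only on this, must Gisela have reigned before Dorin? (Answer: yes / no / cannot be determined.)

cannot be determined

No chain of stated constraints runs from Gisela to Dorin, and none runs from Dorin to Gisela either.
So the relative order of Gisela and Dorin is not fixed by the given facts.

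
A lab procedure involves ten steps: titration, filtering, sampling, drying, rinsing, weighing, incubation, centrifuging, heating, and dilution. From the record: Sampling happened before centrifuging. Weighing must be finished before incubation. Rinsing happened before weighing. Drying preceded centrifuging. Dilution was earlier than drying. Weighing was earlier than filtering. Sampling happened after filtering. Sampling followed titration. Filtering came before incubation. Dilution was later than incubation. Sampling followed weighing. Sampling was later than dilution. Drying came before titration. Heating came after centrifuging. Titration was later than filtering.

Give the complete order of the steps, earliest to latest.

The constraints fix every adjacent pair, so only one ordering works:
rinsing → weighing → filtering → incubation → dilution → drying → titration → sampling → centrifuging → heating.

rinsing, weighing, filtering, incubation, dilution, drying, titration, sampling, centrifuging, heating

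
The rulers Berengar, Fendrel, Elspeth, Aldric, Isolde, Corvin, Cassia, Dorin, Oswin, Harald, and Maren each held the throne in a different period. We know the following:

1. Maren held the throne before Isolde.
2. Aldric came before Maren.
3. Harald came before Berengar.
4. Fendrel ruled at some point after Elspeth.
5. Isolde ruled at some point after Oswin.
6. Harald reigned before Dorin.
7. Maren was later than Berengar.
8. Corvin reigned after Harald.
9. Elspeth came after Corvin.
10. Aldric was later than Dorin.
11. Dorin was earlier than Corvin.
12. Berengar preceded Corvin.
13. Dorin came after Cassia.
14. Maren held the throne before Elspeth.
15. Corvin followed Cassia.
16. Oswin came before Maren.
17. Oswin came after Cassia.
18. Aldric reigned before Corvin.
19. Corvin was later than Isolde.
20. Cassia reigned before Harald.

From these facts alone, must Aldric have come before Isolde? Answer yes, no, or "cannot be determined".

yes

Chain the constraints: Aldric → Maren → Isolde. Each link is directly stated, so Aldric comes before Isolde.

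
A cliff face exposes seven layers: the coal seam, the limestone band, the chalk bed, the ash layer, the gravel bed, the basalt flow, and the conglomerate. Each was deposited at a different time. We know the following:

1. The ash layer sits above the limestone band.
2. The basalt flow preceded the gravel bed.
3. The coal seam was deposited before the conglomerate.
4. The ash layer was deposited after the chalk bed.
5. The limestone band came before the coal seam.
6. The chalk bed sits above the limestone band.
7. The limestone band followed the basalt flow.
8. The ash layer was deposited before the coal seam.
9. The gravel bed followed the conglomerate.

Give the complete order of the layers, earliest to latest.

The constraints fix every adjacent pair, so only one ordering works:
the basalt flow → the limestone band → the chalk bed → the ash layer → the coal seam → the conglomerate → the gravel bed.

the basalt flow, the limestone band, the chalk bed, the ash layer, the coal seam, the conglomerate, the gravel bed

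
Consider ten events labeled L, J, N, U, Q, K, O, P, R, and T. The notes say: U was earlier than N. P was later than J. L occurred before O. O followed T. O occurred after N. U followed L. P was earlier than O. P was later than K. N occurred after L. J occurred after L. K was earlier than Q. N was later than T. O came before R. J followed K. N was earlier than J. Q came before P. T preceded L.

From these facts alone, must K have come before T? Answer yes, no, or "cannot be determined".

No chain of stated constraints runs from K to T, and none runs from T to K either.
So the relative order of K and T is not fixed by the given facts.

cannot be determined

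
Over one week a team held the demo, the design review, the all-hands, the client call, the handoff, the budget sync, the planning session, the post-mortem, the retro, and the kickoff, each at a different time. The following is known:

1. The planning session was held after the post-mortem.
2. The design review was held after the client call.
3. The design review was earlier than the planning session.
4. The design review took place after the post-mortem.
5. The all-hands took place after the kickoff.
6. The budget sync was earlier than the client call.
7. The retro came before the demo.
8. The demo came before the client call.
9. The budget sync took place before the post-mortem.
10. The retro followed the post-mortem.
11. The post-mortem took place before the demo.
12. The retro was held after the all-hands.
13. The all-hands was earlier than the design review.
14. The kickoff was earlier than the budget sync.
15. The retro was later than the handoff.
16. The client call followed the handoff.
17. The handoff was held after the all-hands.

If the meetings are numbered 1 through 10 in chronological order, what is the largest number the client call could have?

The client call must come before the design review and the planning session — 2 meetings forced after it.
Everything else can be placed before the client call in some valid order, so the client call can sit as late as position 10 − 2 = 8.

8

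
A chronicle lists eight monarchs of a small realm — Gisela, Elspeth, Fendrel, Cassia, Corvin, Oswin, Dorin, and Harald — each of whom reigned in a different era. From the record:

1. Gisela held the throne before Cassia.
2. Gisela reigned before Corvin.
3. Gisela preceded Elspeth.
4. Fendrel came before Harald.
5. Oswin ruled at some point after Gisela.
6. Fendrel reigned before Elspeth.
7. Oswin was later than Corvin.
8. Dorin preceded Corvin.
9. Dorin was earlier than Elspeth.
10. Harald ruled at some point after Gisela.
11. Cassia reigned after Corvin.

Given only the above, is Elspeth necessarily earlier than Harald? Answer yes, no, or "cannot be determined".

cannot be determined

No chain of stated constraints runs from Elspeth to Harald, and none runs from Harald to Elspeth either.
So the relative order of Elspeth and Harald is not fixed by the given facts.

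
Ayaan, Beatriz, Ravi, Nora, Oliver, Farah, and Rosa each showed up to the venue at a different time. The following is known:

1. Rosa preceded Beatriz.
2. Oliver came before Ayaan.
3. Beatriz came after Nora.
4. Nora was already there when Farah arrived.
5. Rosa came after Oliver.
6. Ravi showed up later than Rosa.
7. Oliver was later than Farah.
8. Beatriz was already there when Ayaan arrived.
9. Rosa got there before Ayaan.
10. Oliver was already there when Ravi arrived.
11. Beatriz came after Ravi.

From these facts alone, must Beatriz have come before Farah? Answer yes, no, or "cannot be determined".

Tracing the constraints gives Farah → Oliver → Rosa → Beatriz, so Farah must come before Beatriz.
That means Beatriz cannot be before Farah.

no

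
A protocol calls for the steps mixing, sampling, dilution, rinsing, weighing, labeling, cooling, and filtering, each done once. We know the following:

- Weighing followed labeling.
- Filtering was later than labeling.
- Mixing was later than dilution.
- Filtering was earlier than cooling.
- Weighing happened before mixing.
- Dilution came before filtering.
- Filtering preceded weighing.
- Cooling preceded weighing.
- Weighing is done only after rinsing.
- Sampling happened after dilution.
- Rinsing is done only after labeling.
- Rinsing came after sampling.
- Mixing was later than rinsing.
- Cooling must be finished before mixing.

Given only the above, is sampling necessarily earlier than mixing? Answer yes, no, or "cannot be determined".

yes

Chain the constraints: sampling → rinsing → mixing. Each link is directly stated, so sampling comes before mixing.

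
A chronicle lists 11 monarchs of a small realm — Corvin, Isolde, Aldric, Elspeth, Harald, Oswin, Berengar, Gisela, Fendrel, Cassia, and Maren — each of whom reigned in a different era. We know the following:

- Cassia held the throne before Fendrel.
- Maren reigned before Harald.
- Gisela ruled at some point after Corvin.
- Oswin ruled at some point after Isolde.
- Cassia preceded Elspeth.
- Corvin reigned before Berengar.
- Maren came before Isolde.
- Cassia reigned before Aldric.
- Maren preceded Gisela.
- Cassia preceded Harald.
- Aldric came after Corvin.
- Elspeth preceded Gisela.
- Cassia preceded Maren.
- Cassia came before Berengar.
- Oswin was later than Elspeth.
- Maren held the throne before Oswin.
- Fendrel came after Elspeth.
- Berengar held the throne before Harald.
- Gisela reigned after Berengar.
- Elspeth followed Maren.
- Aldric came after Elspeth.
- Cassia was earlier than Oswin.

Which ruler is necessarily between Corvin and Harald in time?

Tracing the constraints gives Corvin → Berengar → Harald, so Berengar sits after Corvin and before Harald.
No other ruler is forced both after Corvin and before Harald.

Berengar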